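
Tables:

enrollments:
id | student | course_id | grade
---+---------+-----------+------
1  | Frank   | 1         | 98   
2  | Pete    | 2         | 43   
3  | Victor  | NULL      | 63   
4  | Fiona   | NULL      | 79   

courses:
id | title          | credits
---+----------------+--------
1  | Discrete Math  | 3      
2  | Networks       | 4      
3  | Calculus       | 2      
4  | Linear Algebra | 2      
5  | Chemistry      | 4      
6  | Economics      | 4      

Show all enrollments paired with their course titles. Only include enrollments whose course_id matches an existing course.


INNER JOIN keeps only enrollments rows whose course_id matches an id in courses. Walk through each enrollment:
  - enrollment 1 (Frank): course_id=1 -> matches Discrete Math
  - enrollment 2 (Pete): course_id=2 -> matches Networks
  - enrollment 3 (Victor): course_id=NULL, no match -> dropped
  - enrollment 4 (Fiona): course_id=NULL, no match -> dropped
So 2 of 4 rows are dropped.

SQL:
SELECT a.student, b.title AS course
FROM enrollments a
INNER JOIN courses b ON a.course_id = b.id

Result:
student | course       
--------+--------------
Frank   | Discrete Math
Pete    | Networks     


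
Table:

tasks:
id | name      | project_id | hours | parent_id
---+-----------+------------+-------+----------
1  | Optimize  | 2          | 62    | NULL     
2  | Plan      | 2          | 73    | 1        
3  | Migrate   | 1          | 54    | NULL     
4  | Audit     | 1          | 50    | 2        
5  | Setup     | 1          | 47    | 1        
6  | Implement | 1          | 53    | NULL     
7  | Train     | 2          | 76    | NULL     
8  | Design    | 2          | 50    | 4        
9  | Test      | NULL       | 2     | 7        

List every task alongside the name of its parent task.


This is a self-join: tasks is joined to a second copy of itself, matching each row's parent_id to another row's id. Use LEFT JOIN so rows with parent_id=NULL are kept.
  - task 1 (Optimize): parent_id=NULL -> NULL
  - task 2 (Plan): parent_id=1 -> Optimize
  - task 3 (Migrate): parent_id=NULL -> NULL
  - task 4 (Audit): parent_id=2 -> Plan
  - task 5 (Setup): parent_id=1 -> Optimize
  - task 6 (Implement): parent_id=NULL -> NULL
  - task 7 (Train): parent_id=NULL -> NULL
  - task 8 (Design): parent_id=4 -> Audit
  - task 9 (Test): parent_id=7 -> Train

SQL:
SELECT a.name AS item, b.name AS parent
FROM tasks a
LEFT JOIN tasks b ON a.parent_id = b.id

Result:
item      | parent  
----------+---------
Optimize  | NULL    
Plan      | Optimize
Migrate   | NULL    
Audit     | Plan    
Setup     | Optimize
Implement | NULL    
Train     | NULL    
Design    | Audit   
Test      | Train   


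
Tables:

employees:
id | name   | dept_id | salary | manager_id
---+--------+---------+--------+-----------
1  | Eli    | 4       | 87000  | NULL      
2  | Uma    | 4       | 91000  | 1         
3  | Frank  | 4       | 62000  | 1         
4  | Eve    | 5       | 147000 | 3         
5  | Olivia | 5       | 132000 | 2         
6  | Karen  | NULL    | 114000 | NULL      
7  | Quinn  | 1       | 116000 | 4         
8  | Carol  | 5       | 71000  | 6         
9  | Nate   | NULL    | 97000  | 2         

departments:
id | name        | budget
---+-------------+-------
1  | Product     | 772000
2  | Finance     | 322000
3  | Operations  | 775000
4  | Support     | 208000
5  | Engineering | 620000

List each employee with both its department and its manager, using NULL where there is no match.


Two LEFT JOINs from the same base table employees: one to departments via dept_id, one to employees itself via manager_id. Both are LEFT so every employee is preserved.
Match against departments:
  - employee 1 (Eli): dept_id=4 -> matches Support
  - employee 2 (Uma): dept_id=4 -> matches Support
  - employee 3 (Frank): dept_id=4 -> matches Support
  - employee 4 (Eve): dept_id=5 -> matches Engineering
  - employee 5 (Olivia): dept_id=5 -> matches Engineering
  - employee 6 (Karen): dept_id=NULL, no match -> kept with NULL
  - employee 7 (Quinn): dept_id=1 -> matches Product
  - employee 8 (Carol): dept_id=5 -> matches Engineering
  - employee 9 (Nate): dept_id=NULL, no match -> kept with NULL
Match against employees (self):
  - employee 1 (Eli): manager_id=NULL -> NULL
  - employee 2 (Uma): manager_id=1 -> Eli
  - employee 3 (Frank): manager_id=1 -> Eli
  - employee 4 (Eve): manager_id=3 -> Frank
  - employee 5 (Olivia): manager_id=2 -> Uma
  - employee 6 (Karen): manager_id=NULL -> NULL
  - employee 7 (Quinn): manager_id=4 -> Eve
  - employee 8 (Carol): manager_id=6 -> Karen
  - employee 9 (Nate): manager_id=2 -> Uma

SQL:
SELECT a.name, b.name AS department, c.name AS manager
FROM employees a
LEFT JOIN departments b ON a.dept_id = b.id
LEFT JOIN employees c ON a.manager_id = c.id

Result:
name   | department  | manager
-------+-------------+--------
Eli    | Support     | NULL   
Uma    | Support     | Eli    
Frank  | Support     | Eli    
Eve    | Engineering | Frank  
Olivia | Engineering | Uma    
Karen  | NULL        | NULL   
Quinn  | Product     | Eve    
Carol  | Engineering | Karen  
Nate   | NULL        | Uma    


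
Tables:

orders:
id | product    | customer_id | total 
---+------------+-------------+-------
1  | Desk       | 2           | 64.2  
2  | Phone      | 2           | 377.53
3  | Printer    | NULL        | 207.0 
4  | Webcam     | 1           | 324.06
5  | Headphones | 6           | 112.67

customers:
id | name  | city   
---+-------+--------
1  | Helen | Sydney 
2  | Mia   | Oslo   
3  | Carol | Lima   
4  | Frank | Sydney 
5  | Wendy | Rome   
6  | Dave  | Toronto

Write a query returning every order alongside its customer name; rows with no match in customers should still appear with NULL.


LEFT JOIN keeps every row from orders (the left table); where customer_id has no match in customers, the customer columns become NULL. Walk through each order:
  - order 1 (Desk): customer_id=2 -> matches Mia
  - order 2 (Phone): customer_id=2 -> matches Mia
  - order 3 (Printer): customer_id=NULL, no match -> kept with NULL
  - order 4 (Webcam): customer_id=1 -> matches Helen
  - order 5 (Headphones): customer_id=6 -> matches Dave
All 5 rows appear; 1 has NULL customer.

SQL:
SELECT a.product, b.name AS customer
FROM orders a
LEFT JOIN customers b ON a.customer_id = b.id

Result:
product    | customer
-----------+---------
Desk       | Mia     
Phone      | Mia     
Printer    | NULL    
Webcam     | Helen   
Headphones | Dave    


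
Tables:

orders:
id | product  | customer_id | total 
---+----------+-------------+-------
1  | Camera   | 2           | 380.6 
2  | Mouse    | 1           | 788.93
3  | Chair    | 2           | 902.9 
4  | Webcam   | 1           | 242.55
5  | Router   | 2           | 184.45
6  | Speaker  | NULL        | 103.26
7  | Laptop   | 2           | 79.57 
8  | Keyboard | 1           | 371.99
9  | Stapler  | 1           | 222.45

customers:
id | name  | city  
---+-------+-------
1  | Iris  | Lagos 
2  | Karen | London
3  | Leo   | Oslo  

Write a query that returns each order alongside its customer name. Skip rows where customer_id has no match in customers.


INNER JOIN keeps only orders rows whose customer_id matches an id in customers. Walk through each order:
  - order 1 (Camera): customer_id=2 -> matches Karen
  - order 2 (Mouse): customer_id=1 -> matches Iris
  - order 3 (Chair): customer_id=2 -> matches Karen
  - order 4 (Webcam): customer_id=1 -> matches Iris
  - order 5 (Router): customer_id=2 -> matches Karen
  - order 6 (Speaker): customer_id=NULL, no match -> dropped
  - order 7 (Laptop): customer_id=2 -> matches Karen
  - order 8 (Keyboard): customer_id=1 -> matches Iris
  - order 9 (Stapler): customer_id=1 -> matches Iris
So 1 of 9 rows is dropped.

SQL:
SELECT a.product, b.name AS customer
FROM orders a
INNER JOIN customers b ON a.customer_id = b.id

Result:
product  | customer
---------+---------
Camera   | Karen   
Mouse    | Iris    
Chair    | Karen   
Webcam   | Iris    
Router   | Karen   
Laptop   | Karen   
Keyboard | Iris    
Stapler  | Iris    


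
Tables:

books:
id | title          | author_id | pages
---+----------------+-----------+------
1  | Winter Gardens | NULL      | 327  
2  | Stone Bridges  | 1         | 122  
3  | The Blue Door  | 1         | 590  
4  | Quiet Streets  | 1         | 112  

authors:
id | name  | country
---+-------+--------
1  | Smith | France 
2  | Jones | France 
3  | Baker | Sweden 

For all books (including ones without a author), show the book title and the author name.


LEFT JOIN keeps every row from books (the left table); where author_id has no match in authors, the author columns become NULL. Walk through each book:
  - book 1 (Winter Gardens): author_id=NULL, no match -> kept with NULL
  - book 2 (Stone Bridges): author_id=1 -> matches Smith
  - book 3 (The Blue Door): author_id=1 -> matches Smith
  - book 4 (Quiet Streets): author_id=1 -> matches Smith
All 4 rows appear; 1 has NULL author.

SQL:
SELECT a.title, b.name AS author
FROM books a
LEFT JOIN authors b ON a.author_id = b.id

Result:
title          | author
---------------+-------
Winter Gardens | NULL  
Stone Bridges  | Smith 
The Blue Door  | Smith 
Quiet Streets  | Smith 


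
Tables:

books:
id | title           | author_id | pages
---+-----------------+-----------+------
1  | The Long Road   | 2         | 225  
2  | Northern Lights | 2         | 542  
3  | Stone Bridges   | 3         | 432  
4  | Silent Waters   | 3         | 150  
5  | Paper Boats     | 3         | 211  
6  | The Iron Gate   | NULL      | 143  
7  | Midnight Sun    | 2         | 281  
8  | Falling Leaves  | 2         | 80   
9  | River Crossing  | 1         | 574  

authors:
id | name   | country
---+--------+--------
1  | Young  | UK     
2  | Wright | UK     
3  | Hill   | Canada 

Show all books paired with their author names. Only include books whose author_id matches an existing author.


INNER JOIN keeps only books rows whose author_id matches an id in authors. Walk through each book:
  - book 1 (The Long Road): author_id=2 -> matches Wright
  - book 2 (Northern Lights): author_id=2 -> matches Wright
  - book 3 (Stone Bridges): author_id=3 -> matches Hill
  - book 4 (Silent Waters): author_id=3 -> matches Hill
  - book 5 (Paper Boats): author_id=3 -> matches Hill
  - book 6 (The Iron Gate): author_id=NULL, no match -> dropped
  - book 7 (Midnight Sun): author_id=2 -> matches Wright
  - book 8 (Falling Leaves): author_id=2 -> matches Wright
  - book 9 (River Crossing): author_id=1 -> matches Young
So 1 of 9 rows is dropped.

SQL:
SELECT a.title, b.name AS author
FROM books a
INNER JOIN authors b ON a.author_id = b.id

Result:
title           | author
----------------+-------
The Long Road   | Wright
Northern Lights | Wright
Stone Bridges   | Hill  
Silent Waters   | Hill  
Paper Boats     | Hill  
Midnight Sun    | Wright
Falling Leaves  | Wright
River Crossing  | Young 


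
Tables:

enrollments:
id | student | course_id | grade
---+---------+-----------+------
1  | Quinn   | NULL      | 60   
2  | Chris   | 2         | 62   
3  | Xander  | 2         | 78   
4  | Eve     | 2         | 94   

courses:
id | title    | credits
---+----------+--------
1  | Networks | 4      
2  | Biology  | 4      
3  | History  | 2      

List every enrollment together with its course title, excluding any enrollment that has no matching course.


INNER JOIN keeps only enrollments rows whose course_id matches an id in courses. Walk through each enrollment:
  - enrollment 1 (Quinn): course_id=NULL, no match -> dropped
  - enrollment 2 (Chris): course_id=2 -> matches Biology
  - enrollment 3 (Xander): course_id=2 -> matches Biology
  - enrollment 4 (Eve): course_id=2 -> matches Biology
So 1 of 4 rows is dropped.

SQL:
SELECT a.student, b.title AS course
FROM enrollments a
INNER JOIN courses b ON a.course_id = b.id

Result:
student | course 
--------+--------
Chris   | Biology
Xander  | Biology
Eve     | Biology


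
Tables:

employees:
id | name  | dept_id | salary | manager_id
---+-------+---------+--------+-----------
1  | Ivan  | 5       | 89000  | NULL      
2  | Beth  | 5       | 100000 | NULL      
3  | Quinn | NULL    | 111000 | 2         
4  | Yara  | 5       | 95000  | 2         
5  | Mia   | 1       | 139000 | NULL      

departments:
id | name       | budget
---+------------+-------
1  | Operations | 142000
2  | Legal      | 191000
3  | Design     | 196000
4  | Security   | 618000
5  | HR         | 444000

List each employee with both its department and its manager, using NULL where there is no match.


Two LEFT JOINs from the same base table employees: one to departments via dept_id, one to employees itself via manager_id. Both are LEFT so every employee is preserved.
Match against departments:
  - employee 1 (Ivan): dept_id=5 -> matches HR
  - employee 2 (Beth): dept_id=5 -> matches HR
  - employee 3 (Quinn): dept_id=NULL, no match -> kept with NULL
  - employee 4 (Yara): dept_id=5 -> matches HR
  - employee 5 (Mia): dept_id=1 -> matches Operations
Match against employees (self):
  - employee 1 (Ivan): manager_id=NULL -> NULL
  - employee 2 (Beth): manager_id=NULL -> NULL
  - employee 3 (Quinn): manager_id=2 -> Beth
  - employee 4 (Yara): manager_id=2 -> Beth
  - employee 5 (Mia): manager_id=NULL -> NULL

SQL:
SELECT a.name, b.name AS department, c.name AS manager
FROM employees a
LEFT JOIN departments b ON a.dept_id = b.id
LEFT JOIN employees c ON a.manager_id = c.id

Result:
name  | department | manager
------+------------+--------
Ivan  | HR         | NULL   
Beth  | HR         | NULL   
Quinn | NULL       | Beth   
Yara  | HR         | Beth   
Mia   | Operations | NULL   


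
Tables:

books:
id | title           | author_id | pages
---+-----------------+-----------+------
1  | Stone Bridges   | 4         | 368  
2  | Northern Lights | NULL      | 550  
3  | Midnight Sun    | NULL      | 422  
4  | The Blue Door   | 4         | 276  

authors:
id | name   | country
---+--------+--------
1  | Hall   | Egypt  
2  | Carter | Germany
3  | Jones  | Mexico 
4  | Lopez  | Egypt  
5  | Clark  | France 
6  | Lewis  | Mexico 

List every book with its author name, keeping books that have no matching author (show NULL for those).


LEFT JOIN keeps every row from books (the left table); where author_id has no match in authors, the author columns become NULL. Walk through each book:
  - book 1 (Stone Bridges): author_id=4 -> matches Lopez
  - book 2 (Northern Lights): author_id=NULL, no match -> kept with NULL
  - book 3 (Midnight Sun): author_id=NULL, no match -> kept with NULL
  - book 4 (The Blue Door): author_id=4 -> matches Lopez
All 4 rows appear; 2 have NULL author.

SQL:
SELECT a.title, b.name AS author
FROM books a
LEFT JOIN authors b ON a.author_id = b.id

Result:
title           | author
----------------+-------
Stone Bridges   | Lopez 
Northern Lights | NULL  
Midnight Sun    | NULL  
The Blue Door   | Lopez 


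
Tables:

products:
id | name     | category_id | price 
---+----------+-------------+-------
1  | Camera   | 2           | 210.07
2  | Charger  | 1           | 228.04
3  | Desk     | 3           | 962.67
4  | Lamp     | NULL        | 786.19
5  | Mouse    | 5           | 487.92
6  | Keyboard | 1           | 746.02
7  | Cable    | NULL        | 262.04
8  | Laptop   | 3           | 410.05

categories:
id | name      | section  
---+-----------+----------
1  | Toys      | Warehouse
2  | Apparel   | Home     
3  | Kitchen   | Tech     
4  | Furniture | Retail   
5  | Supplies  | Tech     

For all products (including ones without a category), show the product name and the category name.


LEFT JOIN keeps every row from products (the left table); where category_id has no match in categories, the category columns become NULL. Walk through each product:
  - product 1 (Camera): category_id=2 -> matches Apparel
  - product 2 (Charger): category_id=1 -> matches Toys
  - product 3 (Desk): category_id=3 -> matches Kitchen
  - product 4 (Lamp): category_id=NULL, no match -> kept with NULL
  - product 5 (Mouse): category_id=5 -> matches Supplies
  - product 6 (Keyboard): category_id=1 -> matches Toys
  - product 7 (Cable): category_id=NULL, no match -> kept with NULL
  - product 8 (Laptop): category_id=3 -> matches Kitchen
All 8 rows appear; 2 have NULL category.

SQL:
SELECT a.name, b.name AS category
FROM products a
LEFT JOIN categories b ON a.category_id = b.id

Result:
name     | category
---------+---------
Camera   | Apparel 
Charger  | Toys    
Desk     | Kitchen 
Lamp     | NULL    
Mouse    | Supplies
Keyboard | Toys    
Cable    | NULL    
Laptop   | Kitchen 


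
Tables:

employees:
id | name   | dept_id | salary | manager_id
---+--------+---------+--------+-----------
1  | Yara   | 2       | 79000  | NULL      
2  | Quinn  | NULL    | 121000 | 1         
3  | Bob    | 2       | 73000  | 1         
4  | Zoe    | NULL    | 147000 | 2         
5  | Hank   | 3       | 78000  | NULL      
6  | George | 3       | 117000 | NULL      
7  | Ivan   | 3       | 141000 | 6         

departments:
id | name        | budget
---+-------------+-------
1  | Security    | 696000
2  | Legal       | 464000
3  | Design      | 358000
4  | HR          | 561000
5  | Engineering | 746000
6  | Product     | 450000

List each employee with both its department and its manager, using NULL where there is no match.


Two LEFT JOINs from the same base table employees: one to departments via dept_id, one to employees itself via manager_id. Both are LEFT so every employee is preserved.
Match against departments:
  - employee 1 (Yara): dept_id=2 -> matches Legal
  - employee 2 (Quinn): dept_id=NULL, no match -> kept with NULL
  - employee 3 (Bob): dept_id=2 -> matches Legal
  - employee 4 (Zoe): dept_id=NULL, no match -> kept with NULL
  - employee 5 (Hank): dept_id=3 -> matches Design
  - employee 6 (George): dept_id=3 -> matches Design
  - employee 7 (Ivan): dept_id=3 -> matches Design
Match against employees (self):
  - employee 1 (Yara): manager_id=NULL -> NULL
  - employee 2 (Quinn): manager_id=1 -> Yara
  - employee 3 (Bob): manager_id=1 -> Yara
  - employee 4 (Zoe): manager_id=2 -> Quinn
  - employee 5 (Hank): manager_id=NULL -> NULL
  - employee 6 (George): manager_id=NULL -> NULL
  - employee 7 (Ivan): manager_id=6 -> George

SQL:
SELECT a.name, b.name AS department, c.name AS manager
FROM employees a
LEFT JOIN departments b ON a.dept_id = b.id
LEFT JOIN employees c ON a.manager_id = c.id

Result:
name   | department | manager
-------+------------+--------
Yara   | Legal      | NULL   
Quinn  | NULL       | Yara   
Bob    | Legal      | Yara   
Zoe    | NULL       | Quinn  
Hank   | Design     | NULL   
George | Design     | NULL   
Ivan   | Design     | George 


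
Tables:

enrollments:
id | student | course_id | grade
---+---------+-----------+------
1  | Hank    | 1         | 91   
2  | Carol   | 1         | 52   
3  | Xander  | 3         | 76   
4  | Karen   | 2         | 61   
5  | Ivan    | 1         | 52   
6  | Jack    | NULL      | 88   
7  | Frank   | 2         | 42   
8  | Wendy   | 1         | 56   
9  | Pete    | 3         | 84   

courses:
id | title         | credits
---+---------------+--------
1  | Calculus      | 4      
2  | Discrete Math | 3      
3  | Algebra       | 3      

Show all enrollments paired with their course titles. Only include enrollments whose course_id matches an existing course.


INNER JOIN keeps only enrollments rows whose course_id matches an id in courses. Walk through each enrollment:
  - enrollment 1 (Hank): course_id=1 -> matches Calculus
  - enrollment 2 (Carol): course_id=1 -> matches Calculus
  - enrollment 3 (Xander): course_id=3 -> matches Algebra
  - enrollment 4 (Karen): course_id=2 -> matches Discrete Math
  - enrollment 5 (Ivan): course_id=1 -> matches Calculus
  - enrollment 6 (Jack): course_id=NULL, no match -> dropped
  - enrollment 7 (Frank): course_id=2 -> matches Discrete Math
  - enrollment 8 (Wendy): course_id=1 -> matches Calculus
  - enrollment 9 (Pete): course_id=3 -> matches Algebra
So 1 of 9 rows is dropped.

SQL:
SELECT a.student, b.title AS course
FROM enrollments a
INNER JOIN courses b ON a.course_id = b.id

Result:
student | course       
--------+--------------
Hank    | Calculus     
Carol   | Calculus     
Xander  | Algebra      
Karen   | Discrete Math
Ivan    | Calculus     
Frank   | Discrete Math
Wendy   | Calculus     
Pete    | Algebra      


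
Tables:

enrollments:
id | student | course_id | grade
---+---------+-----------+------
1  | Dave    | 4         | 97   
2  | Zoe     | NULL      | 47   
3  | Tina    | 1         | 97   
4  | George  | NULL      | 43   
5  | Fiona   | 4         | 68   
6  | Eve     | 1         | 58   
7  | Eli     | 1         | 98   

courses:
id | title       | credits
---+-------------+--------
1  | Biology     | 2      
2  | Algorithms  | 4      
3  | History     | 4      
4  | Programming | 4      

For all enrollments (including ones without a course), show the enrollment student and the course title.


LEFT JOIN keeps every row from enrollments (the left table); where course_id has no match in courses, the course columns become NULL. Walk through each enrollment:
  - enrollment 1 (Dave): course_id=4 -> matches Programming
  - enrollment 2 (Zoe): course_id=NULL, no match -> kept with NULL
  - enrollment 3 (Tina): course_id=1 -> matches Biology
  - enrollment 4 (George): course_id=NULL, no match -> kept with NULL
  - enrollment 5 (Fiona): course_id=4 -> matches Programming
  - enrollment 6 (Eve): course_id=1 -> matches Biology
  - enrollment 7 (Eli): course_id=1 -> matches Biology
All 7 rows appear; 2 have NULL course.

SQL:
SELECT a.student, b.title AS course
FROM enrollments a
LEFT JOIN courses b ON a.course_id = b.id

Result:
student | course     
--------+------------
Dave    | Programming
Zoe     | NULL       
Tina    | Biology    
George  | NULL       
Fiona   | Programming
Eve     | Biology    
Eli     | Biology    


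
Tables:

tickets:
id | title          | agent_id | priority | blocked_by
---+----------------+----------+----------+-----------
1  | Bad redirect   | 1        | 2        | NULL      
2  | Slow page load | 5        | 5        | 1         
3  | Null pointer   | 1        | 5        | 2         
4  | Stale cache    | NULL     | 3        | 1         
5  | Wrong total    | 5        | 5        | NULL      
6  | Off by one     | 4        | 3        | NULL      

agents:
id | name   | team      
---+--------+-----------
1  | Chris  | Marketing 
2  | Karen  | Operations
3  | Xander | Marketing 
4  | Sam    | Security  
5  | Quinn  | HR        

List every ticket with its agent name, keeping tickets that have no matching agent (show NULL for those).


LEFT JOIN keeps every row from tickets (the left table); where agent_id has no match in agents, the agent columns become NULL. Walk through each ticket:
  - ticket 1 (Bad redirect): agent_id=1 -> matches Chris
  - ticket 2 (Slow page load): agent_id=5 -> matches Quinn
  - ticket 3 (Null pointer): agent_id=1 -> matches Chris
  - ticket 4 (Stale cache): agent_id=NULL, no match -> kept with NULL
  - ticket 5 (Wrong total): agent_id=5 -> matches Quinn
  - ticket 6 (Off by one): agent_id=4 -> matches Sam
All 6 rows appear; 1 has NULL agent.

SQL:
SELECT a.title, b.name AS agent
FROM tickets a
LEFT JOIN agents b ON a.agent_id = b.id

Result:
title          | agent
---------------+------
Bad redirect   | Chris
Slow page load | Quinn
Null pointer   | Chris
Stale cache    | NULL 
Wrong total    | Quinn
Off by one     | Sam  


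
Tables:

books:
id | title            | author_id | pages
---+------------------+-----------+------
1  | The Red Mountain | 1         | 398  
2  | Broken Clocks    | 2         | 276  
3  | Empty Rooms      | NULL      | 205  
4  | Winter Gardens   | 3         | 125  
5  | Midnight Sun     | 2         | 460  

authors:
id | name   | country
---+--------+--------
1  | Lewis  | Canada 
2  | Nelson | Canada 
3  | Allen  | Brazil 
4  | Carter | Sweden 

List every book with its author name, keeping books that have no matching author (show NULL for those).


LEFT JOIN keeps every row from books (the left table); where author_id has no match in authors, the author columns become NULL. Walk through each book:
  - book 1 (The Red Mountain): author_id=1 -> matches Lewis
  - book 2 (Broken Clocks): author_id=2 -> matches Nelson
  - book 3 (Empty Rooms): author_id=NULL, no match -> kept with NULL
  - book 4 (Winter Gardens): author_id=3 -> matches Allen
  - book 5 (Midnight Sun): author_id=2 -> matches Nelson
All 5 rows appear; 1 has NULL author.

SQL:
SELECT a.title, b.name AS author
FROM books a
LEFT JOIN authors b ON a.author_id = b.id

Result:
title            | author
-----------------+-------
The Red Mountain | Lewis 
Broken Clocks    | Nelson
Empty Rooms      | NULL  
Winter Gardens   | Allen 
Midnight Sun     | Nelson


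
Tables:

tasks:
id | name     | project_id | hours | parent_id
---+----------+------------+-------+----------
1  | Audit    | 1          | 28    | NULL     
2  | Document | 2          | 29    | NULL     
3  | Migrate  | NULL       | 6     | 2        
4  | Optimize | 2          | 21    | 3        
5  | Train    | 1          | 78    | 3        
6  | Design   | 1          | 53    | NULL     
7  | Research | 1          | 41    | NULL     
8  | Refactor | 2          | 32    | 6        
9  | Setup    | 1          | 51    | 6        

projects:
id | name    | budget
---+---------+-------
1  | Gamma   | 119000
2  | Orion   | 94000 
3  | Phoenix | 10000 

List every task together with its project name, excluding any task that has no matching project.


INNER JOIN keeps only tasks rows whose project_id matches an id in projects. Walk through each task:
  - task 1 (Audit): project_id=1 -> matches Gamma
  - task 2 (Document): project_id=2 -> matches Orion
  - task 3 (Migrate): project_id=NULL, no match -> dropped
  - task 4 (Optimize): project_id=2 -> matches Orion
  - task 5 (Train): project_id=1 -> matches Gamma
  - task 6 (Design): project_id=1 -> matches Gamma
  - task 7 (Research): project_id=1 -> matches Gamma
  - task 8 (Refactor): project_id=2 -> matches Orion
  - task 9 (Setup): project_id=1 -> matches Gamma
So 1 of 9 rows is dropped.

SQL:
SELECT a.name, b.name AS project
FROM tasks a
INNER JOIN projects b ON a.project_id = b.id

Result:
name     | project
---------+--------
Audit    | Gamma  
Document | Orion  
Optimize | Orion  
Train    | Gamma  
Design   | Gamma  
Research | Gamma  
Refactor | Orion  
Setup    | Gamma  


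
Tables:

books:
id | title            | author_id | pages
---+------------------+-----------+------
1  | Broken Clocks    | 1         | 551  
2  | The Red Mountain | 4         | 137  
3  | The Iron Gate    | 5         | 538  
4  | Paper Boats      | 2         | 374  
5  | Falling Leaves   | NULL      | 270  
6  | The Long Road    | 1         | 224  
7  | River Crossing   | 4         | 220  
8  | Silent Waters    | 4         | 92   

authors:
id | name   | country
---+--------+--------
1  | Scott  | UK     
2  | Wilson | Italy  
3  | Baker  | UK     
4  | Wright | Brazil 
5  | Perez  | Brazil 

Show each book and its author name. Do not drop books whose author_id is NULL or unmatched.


LEFT JOIN keeps every row from books (the left table); where author_id has no match in authors, the author columns become NULL. Walk through each book:
  - book 1 (Broken Clocks): author_id=1 -> matches Scott
  - book 2 (The Red Mountain): author_id=4 -> matches Wright
  - book 3 (The Iron Gate): author_id=5 -> matches Perez
  - book 4 (Paper Boats): author_id=2 -> matches Wilson
  - book 5 (Falling Leaves): author_id=NULL, no match -> kept with NULL
  - book 6 (The Long Road): author_id=1 -> matches Scott
  - book 7 (River Crossing): author_id=4 -> matches Wright
  - book 8 (Silent Waters): author_id=4 -> matches Wright
All 8 rows appear; 1 has NULL author.

SQL:
SELECT a.title, b.name AS author
FROM books a
LEFT JOIN authors b ON a.author_id = b.id

Result:
title            | author
-----------------+-------
Broken Clocks    | Scott 
The Red Mountain | Wright
The Iron Gate    | Perez 
Paper Boats      | Wilson
Falling Leaves   | NULL  
The Long Road    | Scott 
River Crossing   | Wright
Silent Waters    | Wright


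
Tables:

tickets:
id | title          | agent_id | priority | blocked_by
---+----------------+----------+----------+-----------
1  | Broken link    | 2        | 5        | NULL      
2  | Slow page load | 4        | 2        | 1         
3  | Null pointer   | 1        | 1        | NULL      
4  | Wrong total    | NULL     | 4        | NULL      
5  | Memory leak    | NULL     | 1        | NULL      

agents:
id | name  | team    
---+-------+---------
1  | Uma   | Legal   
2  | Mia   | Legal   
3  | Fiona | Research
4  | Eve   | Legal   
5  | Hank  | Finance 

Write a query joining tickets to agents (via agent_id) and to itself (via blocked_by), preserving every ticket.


Two LEFT JOINs from the same base table tickets: one to agents via agent_id, one to tickets itself via blocked_by. Both are LEFT so every ticket is preserved.
Match against agents:
  - ticket 1 (Broken link): agent_id=2 -> matches Mia
  - ticket 2 (Slow page load): agent_id=4 -> matches Eve
  - ticket 3 (Null pointer): agent_id=1 -> matches Uma
  - ticket 4 (Wrong total): agent_id=NULL, no match -> kept with NULL
  - ticket 5 (Memory leak): agent_id=NULL, no match -> kept with NULL
Match against tickets (self):
  - ticket 1 (Broken link): blocked_by=NULL -> NULL
  - ticket 2 (Slow page load): blocked_by=1 -> Broken link
  - ticket 3 (Null pointer): blocked_by=NULL -> NULL
  - ticket 4 (Wrong total): blocked_by=NULL -> NULL
  - ticket 5 (Memory leak): blocked_by=NULL -> NULL

SQL:
SELECT a.title, b.name AS agent, c.title AS blocked_by
FROM tickets a
LEFT JOIN agents b ON a.agent_id = b.id
LEFT JOIN tickets c ON a.blocked_by = c.id

Result:
title          | agent | blocked_by 
---------------+-------+------------
Broken link    | Mia   | NULL       
Slow page load | Eve   | Broken link
Null pointer   | Uma   | NULL       
Wrong total    | NULL  | NULL       
Memory leak    | NULL  | NULL       


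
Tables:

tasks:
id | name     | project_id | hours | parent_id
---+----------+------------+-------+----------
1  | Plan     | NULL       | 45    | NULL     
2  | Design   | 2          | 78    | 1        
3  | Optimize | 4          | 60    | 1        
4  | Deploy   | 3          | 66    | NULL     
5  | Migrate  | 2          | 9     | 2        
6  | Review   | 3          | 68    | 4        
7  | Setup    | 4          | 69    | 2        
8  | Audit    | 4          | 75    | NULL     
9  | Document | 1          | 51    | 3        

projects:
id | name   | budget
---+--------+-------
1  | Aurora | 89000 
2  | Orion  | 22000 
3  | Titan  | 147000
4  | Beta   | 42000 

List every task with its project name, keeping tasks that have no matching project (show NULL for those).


LEFT JOIN keeps every row from tasks (the left table); where project_id has no match in projects, the project columns become NULL. Walk through each task:
  - task 1 (Plan): project_id=NULL, no match -> kept with NULL
  - task 2 (Design): project_id=2 -> matches Orion
  - task 3 (Optimize): project_id=4 -> matches Beta
  - task 4 (Deploy): project_id=3 -> matches Titan
  - task 5 (Migrate): project_id=2 -> matches Orion
  - task 6 (Review): project_id=3 -> matches Titan
  - task 7 (Setup): project_id=4 -> matches Beta
  - task 8 (Audit): project_id=4 -> matches Beta
  - task 9 (Document): project_id=1 -> matches Aurora
All 9 rows appear; 1 has NULL project.

SQL:
SELECT a.name, b.name AS project
FROM tasks a
LEFT JOIN projects b ON a.project_id = b.id

Result:
name     | project
---------+--------
Plan     | NULL   
Design   | Orion  
Optimize | Beta   
Deploy   | Titan  
Migrate  | Orion  
Review   | Titan  
Setup    | Beta   
Audit    | Beta   
Document | Aurora 


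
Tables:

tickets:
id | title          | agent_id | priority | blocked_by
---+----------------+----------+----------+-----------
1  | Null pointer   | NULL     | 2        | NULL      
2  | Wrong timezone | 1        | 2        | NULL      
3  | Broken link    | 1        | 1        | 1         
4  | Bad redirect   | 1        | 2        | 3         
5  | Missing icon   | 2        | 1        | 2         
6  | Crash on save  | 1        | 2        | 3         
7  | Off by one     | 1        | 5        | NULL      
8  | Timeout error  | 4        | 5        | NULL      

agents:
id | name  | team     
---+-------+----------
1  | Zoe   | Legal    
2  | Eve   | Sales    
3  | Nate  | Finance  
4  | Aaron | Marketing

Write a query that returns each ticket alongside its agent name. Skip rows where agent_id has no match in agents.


INNER JOIN keeps only tickets rows whose agent_id matches an id in agents. Walk through each ticket:
  - ticket 1 (Null pointer): agent_id=NULL, no match -> dropped
  - ticket 2 (Wrong timezone): agent_id=1 -> matches Zoe
  - ticket 3 (Broken link): agent_id=1 -> matches Zoe
  - ticket 4 (Bad redirect): agent_id=1 -> matches Zoe
  - ticket 5 (Missing icon): agent_id=2 -> matches Eve
  - ticket 6 (Crash on save): agent_id=1 -> matches Zoe
  - ticket 7 (Off by one): agent_id=1 -> matches Zoe
  - ticket 8 (Timeout error): agent_id=4 -> matches Aaron
So 1 of 8 rows is dropped.

SQL:
SELECT a.title, b.name AS agent
FROM tickets a
INNER JOIN agents b ON a.agent_id = b.id

Result:
title          | agent
---------------+------
Wrong timezone | Zoe  
Broken link    | Zoe  
Bad redirect   | Zoe  
Missing icon   | Eve  
Crash on save  | Zoe  
Off by one     | Zoe  
Timeout error  | Aaron


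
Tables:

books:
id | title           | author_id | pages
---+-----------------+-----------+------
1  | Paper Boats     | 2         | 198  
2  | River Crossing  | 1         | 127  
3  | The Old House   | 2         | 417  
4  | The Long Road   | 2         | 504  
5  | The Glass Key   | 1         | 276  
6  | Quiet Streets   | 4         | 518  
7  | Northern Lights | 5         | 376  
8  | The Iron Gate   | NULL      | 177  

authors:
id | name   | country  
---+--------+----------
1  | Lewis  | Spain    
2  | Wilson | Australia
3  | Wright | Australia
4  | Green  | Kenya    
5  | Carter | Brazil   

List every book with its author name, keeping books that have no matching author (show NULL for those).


LEFT JOIN keeps every row from books (the left table); where author_id has no match in authors, the author columns become NULL. Walk through each book:
  - book 1 (Paper Boats): author_id=2 -> matches Wilson
  - book 2 (River Crossing): author_id=1 -> matches Lewis
  - book 3 (The Old House): author_id=2 -> matches Wilson
  - book 4 (The Long Road): author_id=2 -> matches Wilson
  - book 5 (The Glass Key): author_id=1 -> matches Lewis
  - book 6 (Quiet Streets): author_id=4 -> matches Green
  - book 7 (Northern Lights): author_id=5 -> matches Carter
  - book 8 (The Iron Gate): author_id=NULL, no match -> kept with NULL
All 8 rows appear; 1 has NULL author.

SQL:
SELECT a.title, b.name AS author
FROM books a
LEFT JOIN authors b ON a.author_id = b.id

Result:
title           | author
----------------+-------
Paper Boats     | Wilson
River Crossing  | Lewis 
The Old House   | Wilson
The Long Road   | Wilson
The Glass Key   | Lewis 
Quiet Streets   | Green 
Northern Lights | Carter
The Iron Gate   | NULL  


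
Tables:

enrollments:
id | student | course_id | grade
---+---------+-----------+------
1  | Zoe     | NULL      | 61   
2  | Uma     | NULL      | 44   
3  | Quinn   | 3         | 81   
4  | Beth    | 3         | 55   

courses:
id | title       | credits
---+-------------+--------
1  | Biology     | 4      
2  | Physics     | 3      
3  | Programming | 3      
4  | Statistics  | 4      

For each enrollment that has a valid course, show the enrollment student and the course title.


INNER JOIN keeps only enrollments rows whose course_id matches an id in courses. Walk through each enrollment:
  - enrollment 1 (Zoe): course_id=NULL, no match -> dropped
  - enrollment 2 (Uma): course_id=NULL, no match -> dropped
  - enrollment 3 (Quinn): course_id=3 -> matches Programming
  - enrollment 4 (Beth): course_id=3 -> matches Programming
So 2 of 4 rows are dropped.

SQL:
SELECT a.student, b.title AS course
FROM enrollments a
INNER JOIN courses b ON a.course_id = b.id

Result:
student | course     
--------+------------
Quinn   | Programming
Beth    | Programming


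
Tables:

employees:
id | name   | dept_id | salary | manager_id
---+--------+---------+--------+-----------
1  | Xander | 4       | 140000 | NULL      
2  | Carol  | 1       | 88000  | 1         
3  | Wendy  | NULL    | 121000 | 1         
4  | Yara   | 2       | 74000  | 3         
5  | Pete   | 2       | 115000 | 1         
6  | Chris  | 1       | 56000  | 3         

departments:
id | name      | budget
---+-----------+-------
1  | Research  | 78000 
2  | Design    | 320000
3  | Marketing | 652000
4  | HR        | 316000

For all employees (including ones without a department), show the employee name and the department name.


LEFT JOIN keeps every row from employees (the left table); where dept_id has no match in departments, the department columns become NULL. Walk through each employee:
  - employee 1 (Xander): dept_id=4 -> matches HR
  - employee 2 (Carol): dept_id=1 -> matches Research
  - employee 3 (Wendy): dept_id=NULL, no match -> kept with NULL
  - employee 4 (Yara): dept_id=2 -> matches Design
  - employee 5 (Pete): dept_id=2 -> matches Design
  - employee 6 (Chris): dept_id=1 -> matches Research
All 6 rows appear; 1 has NULL department.

SQL:
SELECT a.name, b.name AS department
FROM employees a
LEFT JOIN departments b ON a.dept_id = b.id

Result:
name   | department
-------+-----------
Xander | HR        
Carol  | Research  
Wendy  | NULL      
Yara   | Design    
Pete   | Design    
Chris  | Research  


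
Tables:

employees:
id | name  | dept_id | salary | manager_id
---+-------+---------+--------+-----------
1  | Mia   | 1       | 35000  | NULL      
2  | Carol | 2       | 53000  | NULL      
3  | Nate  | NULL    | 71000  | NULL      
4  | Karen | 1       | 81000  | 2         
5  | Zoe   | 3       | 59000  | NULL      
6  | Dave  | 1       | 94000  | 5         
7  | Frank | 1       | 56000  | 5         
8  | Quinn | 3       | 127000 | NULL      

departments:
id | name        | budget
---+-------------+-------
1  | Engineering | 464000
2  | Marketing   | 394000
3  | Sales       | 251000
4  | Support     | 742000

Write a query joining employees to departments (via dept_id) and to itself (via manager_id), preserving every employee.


Two LEFT JOINs from the same base table employees: one to departments via dept_id, one to employees itself via manager_id. Both are LEFT so every employee is preserved.
Match against departments:
  - employee 1 (Mia): dept_id=1 -> matches Engineering
  - employee 2 (Carol): dept_id=2 -> matches Marketing
  - employee 3 (Nate): dept_id=NULL, no match -> kept with NULL
  - employee 4 (Karen): dept_id=1 -> matches Engineering
  - employee 5 (Zoe): dept_id=3 -> matches Sales
  - employee 6 (Dave): dept_id=1 -> matches Engineering
  - employee 7 (Frank): dept_id=1 -> matches Engineering
  - employee 8 (Quinn): dept_id=3 -> matches Sales
Match against employees (self):
  - employee 1 (Mia): manager_id=NULL -> NULL
  - employee 2 (Carol): manager_id=NULL -> NULL
  - employee 3 (Nate): manager_id=NULL -> NULL
  - employee 4 (Karen): manager_id=2 -> Carol
  - employee 5 (Zoe): manager_id=NULL -> NULL
  - employee 6 (Dave): manager_id=5 -> Zoe
  - employee 7 (Frank): manager_id=5 -> Zoe
  - employee 8 (Quinn): manager_id=NULL -> NULL

SQL:
SELECT a.name, b.name AS department, c.name AS manager
FROM employees a
LEFT JOIN departments b ON a.dept_id = b.id
LEFT JOIN employees c ON a.manager_id = c.id

Result:
name  | department  | manager
------+-------------+--------
Mia   | Engineering | NULL   
Carol | Marketing   | NULL   
Nate  | NULL        | NULL   
Karen | Engineering | Carol  
Zoe   | Sales       | NULL   
Dave  | Engineering | Zoe    
Frank | Engineering | Zoe    
Quinn | Sales       | NULL   


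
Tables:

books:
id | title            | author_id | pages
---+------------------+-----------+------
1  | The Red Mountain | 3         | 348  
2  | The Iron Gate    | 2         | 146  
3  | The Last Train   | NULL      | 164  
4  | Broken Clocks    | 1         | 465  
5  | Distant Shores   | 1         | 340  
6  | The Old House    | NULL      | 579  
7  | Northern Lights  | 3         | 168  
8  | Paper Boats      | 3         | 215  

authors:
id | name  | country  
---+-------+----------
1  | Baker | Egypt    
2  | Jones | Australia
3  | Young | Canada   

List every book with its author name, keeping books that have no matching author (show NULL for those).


LEFT JOIN keeps every row from books (the left table); where author_id has no match in authors, the author columns become NULL. Walk through each book:
  - book 1 (The Red Mountain): author_id=3 -> matches Young
  - book 2 (The Iron Gate): author_id=2 -> matches Jones
  - book 3 (The Last Train): author_id=NULL, no match -> kept with NULL
  - book 4 (Broken Clocks): author_id=1 -> matches Baker
  - book 5 (Distant Shores): author_id=1 -> matches Baker
  - book 6 (The Old House): author_id=NULL, no match -> kept with NULL
  - book 7 (Northern Lights): author_id=3 -> matches Young
  - book 8 (Paper Boats): author_id=3 -> matches Young
All 8 rows appear; 2 have NULL author.

SQL:
SELECT a.title, b.name AS author
FROM books a
LEFT JOIN authors b ON a.author_id = b.id

Result:
title            | author
-----------------+-------
The Red Mountain | Young 
The Iron Gate    | Jones 
The Last Train   | NULL  
Broken Clocks    | Baker 
Distant Shores   | Baker 
The Old House    | NULL  
Northern Lights  | Young 
Paper Boats      | Young 
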